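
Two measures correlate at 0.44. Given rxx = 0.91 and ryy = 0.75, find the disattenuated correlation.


r_corrected = rxy / sqrt(rxx * ryy)
= 0.44 / sqrt(0.91 * 0.75)
= 0.44 / sqrt(0.6825)
= 0.44 / 0.826136
r_corrected = 0.5326

0.5326


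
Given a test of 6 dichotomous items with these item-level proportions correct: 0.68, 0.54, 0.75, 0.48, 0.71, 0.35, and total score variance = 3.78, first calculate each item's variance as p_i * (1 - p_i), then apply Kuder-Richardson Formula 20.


For each item, compute p_i * q_i:
  Item 1: 0.68 * 0.32 = 0.2176
  Item 2: 0.54 * 0.46 = 0.2484
  Item 3: 0.75 * 0.25 = 0.1875
  Item 4: 0.48 * 0.52 = 0.2496
  Item 5: 0.71 * 0.29 = 0.2059
  Item 6: 0.35 * 0.65 = 0.2275
Sum(p_i * q_i) = 0.2176 + 0.2484 + 0.1875 + 0.2496 + 0.2059 + 0.2275 = 1.3365
KR-20 = (k/(k-1)) * (1 - Sum(p_i*q_i) / Var_total)
= (6/5) * (1 - 1.3365/3.78)
= 1.2 * 0.6464
KR-20 = 0.7757

0.7757


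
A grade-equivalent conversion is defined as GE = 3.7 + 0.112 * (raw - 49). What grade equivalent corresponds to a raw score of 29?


raw - median = 29 - 49 = -20
slope * diff = 0.112 * -20 = -2.24
GE = 3.7 + -2.24
GE = 1.46

1.46


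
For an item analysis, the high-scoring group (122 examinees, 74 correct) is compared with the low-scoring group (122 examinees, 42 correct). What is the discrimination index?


p_upper = 74/122 = 0.6066
p_lower = 42/122 = 0.3443
D = 0.6066 - 0.3443 = 0.2623

0.2623


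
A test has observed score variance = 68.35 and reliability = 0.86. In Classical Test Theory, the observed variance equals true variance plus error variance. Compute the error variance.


var_true = rxx * var_obs = 0.86 * 68.35 = 58.781
var_error = var_obs - var_true
var_error = 68.35 - 58.781
var_error = 9.569

9.569


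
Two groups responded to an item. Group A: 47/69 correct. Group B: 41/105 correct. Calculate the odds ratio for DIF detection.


Odds_A = 47/22 = 2.1364
Odds_B = 41/64 = 0.6406
OR = Odds_A / Odds_B = 2.1364 / 0.6406
Exactly, OR = (47 * 64) / (22 * 41) = 3008 / 902
OR = 3.3348

3.3348


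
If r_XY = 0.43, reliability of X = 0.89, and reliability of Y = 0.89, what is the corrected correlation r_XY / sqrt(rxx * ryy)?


r_corrected = rxy / sqrt(rxx * ryy)
= 0.43 / sqrt(0.89 * 0.89)
= 0.43 / sqrt(0.7921)
= 0.43 / 0.89
r_corrected = 0.4831

0.4831


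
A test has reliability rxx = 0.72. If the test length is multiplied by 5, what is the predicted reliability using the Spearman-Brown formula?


r_new = (n * rxx) / (1 + (n-1) * rxx)
r_new = (5 * 0.72) / (1 + 4 * 0.72)
r_new = 3.6 / 3.88
r_new = 0.9278

0.9278


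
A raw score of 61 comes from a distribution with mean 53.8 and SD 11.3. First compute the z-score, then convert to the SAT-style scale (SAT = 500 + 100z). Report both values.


z = (X - mean) / SD = (61 - 53.8) / 11.3
z = 7.2 / 11.3
z = 0.6372
SAT-scale = SAT = 500 + 100z
Carry z at full precision (z = 7.2 / 11.3) into the conversion:
SAT-scale = 500 + 100 * (7.2 / 11.3) = 500 + 720 / 11.3
SAT-scale = 500 + 63.7168
SAT-scale = 563.7168

563.7168


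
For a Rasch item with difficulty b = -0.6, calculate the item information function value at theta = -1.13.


P = 1/(1+exp(-(-1.13--0.6))) = 0.3705
I = P*(1-P) = 0.3705 * 0.6295
I = 0.2332

0.2332


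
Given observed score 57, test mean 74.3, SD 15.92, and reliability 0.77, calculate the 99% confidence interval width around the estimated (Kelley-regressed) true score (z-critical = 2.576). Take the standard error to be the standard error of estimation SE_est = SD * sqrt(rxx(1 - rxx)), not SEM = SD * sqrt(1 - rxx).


True score estimate = 0.77*57 + 0.23*74.3 = 60.979
SE_est = SD * sqrt(rxx * (1 - rxx)) = 15.92 * sqrt(0.77 * 0.23) = 15.92 * sqrt(0.1771) = 6.699654
CI = T_est +/- z * SE_est, so width = 2 * z * SE_est = 2 * 2.576 * 6.699654
Width = 34.5166

34.5166


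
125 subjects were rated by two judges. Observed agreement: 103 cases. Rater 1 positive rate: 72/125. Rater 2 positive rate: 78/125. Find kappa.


P_o = 103/125 = 0.824
P_e = (72*78 + 53*47) / 15625 = 0.518848
kappa = (P_o - P_e) / (1 - P_e)
kappa = (0.824 - 0.518848) / (1 - 0.518848)
kappa = 0.6342

0.6342


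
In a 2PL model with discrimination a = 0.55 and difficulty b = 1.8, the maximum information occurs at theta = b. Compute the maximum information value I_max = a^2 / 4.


For 2PL, max info at theta = b = 1.8
I_max = a^2 / 4 = 0.55^2 / 4
= 0.3025 / 4
I_max = 0.0756

0.0756


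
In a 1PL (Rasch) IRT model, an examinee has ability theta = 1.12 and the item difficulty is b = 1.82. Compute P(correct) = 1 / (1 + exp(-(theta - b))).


theta - b = 1.12 - 1.82 = -0.7
exp(-(theta - b)) = exp(0.7) = 2.0138
P = 1 / (1 + 2.0138)
P = 0.3318

0.3318


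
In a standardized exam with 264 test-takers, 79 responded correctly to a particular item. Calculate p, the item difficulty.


Item difficulty p = number correct / total examinees
p = 79 / 264
p = 0.2992

0.2992


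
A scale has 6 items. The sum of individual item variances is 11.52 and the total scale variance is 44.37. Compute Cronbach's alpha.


alpha = (k/(k-1)) * (1 - sum(si^2)/s_total^2)
= (6/5) * (1 - 11.52/44.37)
alpha = 0.8884

0.8884


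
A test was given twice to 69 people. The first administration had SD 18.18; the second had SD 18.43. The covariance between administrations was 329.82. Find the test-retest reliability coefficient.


r = cov(X,Y) / (SD_X * SD_Y)
r = 329.82 / (18.18 * 18.43)
r = 329.82 / 335.0574
r = 0.9844

0.9844


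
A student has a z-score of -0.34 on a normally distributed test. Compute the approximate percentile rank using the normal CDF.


CDF(z) = 0.5 * (1 + erf(z/sqrt(2)))
erf(-0.2404) = -0.2661
CDF = 0.3669
Percentile rank = 0.3669 * 100 = 36.69

36.69


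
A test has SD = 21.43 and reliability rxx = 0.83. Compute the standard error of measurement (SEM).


SEM = SD * sqrt(1 - rxx)
SEM = 21.43 * sqrt(1 - 0.83)
SEM = 21.43 * sqrt(0.17) = 21.43 * 0.412311
SEM = 8.8358

8.8358


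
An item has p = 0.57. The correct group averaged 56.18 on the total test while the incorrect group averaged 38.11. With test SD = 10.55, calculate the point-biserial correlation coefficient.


q = 1 - p = 0.43
rpb = ((M1 - M0) / SD) * sqrt(p * q)
rpb = ((56.18 - 38.11) / 10.55) * sqrt(0.57 * 0.43)
rpb = 0.848

0.848


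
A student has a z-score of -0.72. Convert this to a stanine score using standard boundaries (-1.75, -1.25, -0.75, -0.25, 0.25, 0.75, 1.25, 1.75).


Stanine boundaries: [-1.75, -1.25, -0.75, -0.25, 0.25, 0.75, 1.25, 1.75]
z = -0.72
Check each boundary:
  z >= -1.75 -> could be stanine 2
  z >= -1.25 -> could be stanine 3
  z >= -0.75 -> could be stanine 4
  z < -0.25
  z < 0.25
  z < 0.75
  z < 1.25
  z < 1.75
Highest qualifying boundary gives stanine = 4

4


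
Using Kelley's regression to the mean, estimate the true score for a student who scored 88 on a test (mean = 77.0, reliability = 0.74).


T_est = rxx * X + (1 - rxx) * mean
T_est = 0.74 * 88 + 0.26 * 77.0
T_est = 65.12 + 20.02
T_est = 85.14

85.14


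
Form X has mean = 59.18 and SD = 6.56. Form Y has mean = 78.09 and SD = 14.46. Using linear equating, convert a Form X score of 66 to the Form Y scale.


slope = SD_Y / SD_X = 14.46 / 6.56 ~ 2.2043
intercept = mean_Y - slope * mean_X = 78.09 - (14.46 / 6.56) * 59.18 ~ -52.3586
Y = slope * X + intercept. To avoid rounding drift from the rounded slope/intercept, evaluate the equivalent form Y = mean_Y + SD_Y * (X - mean_X) / SD_X at full precision:
Y = 78.09 + 14.46 * (66 - 59.18) / 6.56
Y = 78.09 + 14.46 * 6.82 / 6.56
Y = 78.09 + 98.6172 / 6.56
Y = 78.09 + 15.0331
Y = 93.1231

93.1231


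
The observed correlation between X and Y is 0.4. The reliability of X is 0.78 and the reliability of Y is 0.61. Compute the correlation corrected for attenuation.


r_corrected = rxy / sqrt(rxx * ryy)
= 0.4 / sqrt(0.78 * 0.61)
= 0.4 / sqrt(0.4758)
= 0.4 / 0.689783
r_corrected = 0.5799

0.5799


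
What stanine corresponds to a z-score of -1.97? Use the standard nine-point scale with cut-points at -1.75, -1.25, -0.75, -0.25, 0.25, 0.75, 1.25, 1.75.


Stanine boundaries: [-1.75, -1.25, -0.75, -0.25, 0.25, 0.75, 1.25, 1.75]
z = -1.97
Check each boundary:
  z < -1.75
  z < -1.25
  z < -0.75
  z < -0.25
  z < 0.25
  z < 0.75
  z < 1.25
  z < 1.75
Highest qualifying boundary gives stanine = 1

1


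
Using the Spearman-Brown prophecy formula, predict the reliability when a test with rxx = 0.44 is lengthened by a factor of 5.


r_new = (n * rxx) / (1 + (n-1) * rxx)
r_new = (5 * 0.44) / (1 + 4 * 0.44)
r_new = 2.2 / 2.76
r_new = 0.7971

0.7971


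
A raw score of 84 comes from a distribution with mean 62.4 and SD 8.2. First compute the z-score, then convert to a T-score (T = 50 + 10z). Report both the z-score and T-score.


z = (X - mean) / SD = (84 - 62.4) / 8.2
z = 21.6 / 8.2
z = 2.6341
T-score = T = 50 + 10z
Carry z at full precision (z = 21.6 / 8.2) into the conversion:
T-score = 50 + 10 * (21.6 / 8.2) = 50 + 216 / 8.2
T-score = 50 + 26.3415
T-score = 76.3415

76.3415


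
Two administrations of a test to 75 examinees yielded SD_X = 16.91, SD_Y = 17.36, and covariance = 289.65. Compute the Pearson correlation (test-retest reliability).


r = cov(X,Y) / (SD_X * SD_Y)
r = 289.65 / (16.91 * 17.36)
r = 289.65 / 293.5576
r = 0.9867

0.9867


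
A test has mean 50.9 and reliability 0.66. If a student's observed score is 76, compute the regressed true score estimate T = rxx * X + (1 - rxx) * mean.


T_est = rxx * X + (1 - rxx) * mean
T_est = 0.66 * 76 + 0.34 * 50.9
T_est = 50.16 + 17.306
T_est = 67.466

67.466


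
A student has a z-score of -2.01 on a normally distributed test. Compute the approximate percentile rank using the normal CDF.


CDF(z) = 0.5 * (1 + erf(z/sqrt(2)))
erf(-1.4213) = -0.9556
CDF = 0.0222
Percentile rank = 0.0222 * 100 = 2.22

2.22


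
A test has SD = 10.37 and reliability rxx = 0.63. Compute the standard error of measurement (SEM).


SEM = SD * sqrt(1 - rxx)
SEM = 10.37 * sqrt(1 - 0.63)
SEM = 10.37 * sqrt(0.37) = 10.37 * 0.608276
SEM = 6.3078

6.3078


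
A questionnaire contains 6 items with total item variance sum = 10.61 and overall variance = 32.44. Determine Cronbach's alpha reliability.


alpha = (k/(k-1)) * (1 - sum(si^2)/s_total^2)
= (6/5) * (1 - 10.61/32.44)
alpha = 0.8075

0.8075


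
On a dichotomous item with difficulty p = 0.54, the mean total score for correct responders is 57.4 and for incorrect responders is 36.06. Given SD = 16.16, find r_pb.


q = 1 - p = 0.46
rpb = ((M1 - M0) / SD) * sqrt(p * q)
rpb = ((57.4 - 36.06) / 16.16) * sqrt(0.54 * 0.46)
rpb = 0.6582

0.6582


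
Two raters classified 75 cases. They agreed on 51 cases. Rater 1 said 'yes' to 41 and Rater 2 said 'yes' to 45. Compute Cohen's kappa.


P_o = 51/75 = 0.68
P_e = (41*45 + 34*30) / 5625 = 0.509333
kappa = (P_o - P_e) / (1 - P_e)
kappa = (0.68 - 0.509333) / (1 - 0.509333)
kappa = 0.3478

0.3478


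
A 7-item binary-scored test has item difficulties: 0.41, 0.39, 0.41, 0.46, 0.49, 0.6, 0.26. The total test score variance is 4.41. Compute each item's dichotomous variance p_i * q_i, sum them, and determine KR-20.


For each item, compute p_i * q_i:
  Item 1: 0.41 * 0.59 = 0.2419
  Item 2: 0.39 * 0.61 = 0.2379
  Item 3: 0.41 * 0.59 = 0.2419
  Item 4: 0.46 * 0.54 = 0.2484
  Item 5: 0.49 * 0.51 = 0.2499
  Item 6: 0.6 * 0.4 = 0.24
  Item 7: 0.26 * 0.74 = 0.1924
Sum(p_i * q_i) = 0.2419 + 0.2379 + 0.2419 + 0.2484 + 0.2499 + 0.24 + 0.1924 = 1.6524
KR-20 = (k/(k-1)) * (1 - Sum(p_i*q_i) / Var_total)
= (7/6) * (1 - 1.6524/4.41)
= 1.1667 * 0.6253
KR-20 = 0.7295

0.7295


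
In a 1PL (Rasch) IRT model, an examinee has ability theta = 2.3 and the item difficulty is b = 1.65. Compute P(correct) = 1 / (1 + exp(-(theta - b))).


theta - b = 2.3 - 1.65 = 0.65
exp(-(theta - b)) = exp(-0.65) = 0.522
P = 1 / (1 + 0.522)
P = 0.657

0.657


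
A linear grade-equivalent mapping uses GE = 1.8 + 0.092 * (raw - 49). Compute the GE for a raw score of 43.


raw - median = 43 - 49 = -6
slope * diff = 0.092 * -6 = -0.552
GE = 1.8 + -0.552
GE = 1.248

1.248


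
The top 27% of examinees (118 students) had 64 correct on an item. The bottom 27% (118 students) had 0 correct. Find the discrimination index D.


p_upper = 64/118 = 0.5424
p_lower = 0/118 = 0.0
D = 0.5424 - 0.0 = 0.5424

0.5424


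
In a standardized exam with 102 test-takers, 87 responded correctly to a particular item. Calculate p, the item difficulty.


Item difficulty p = number correct / total examinees
p = 87 / 102
p = 0.8529

0.8529


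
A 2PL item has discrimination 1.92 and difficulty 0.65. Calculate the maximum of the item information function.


For 2PL, max info at theta = b = 0.65
I_max = a^2 / 4 = 1.92^2 / 4
= 3.6864 / 4
I_max = 0.9216

0.9216


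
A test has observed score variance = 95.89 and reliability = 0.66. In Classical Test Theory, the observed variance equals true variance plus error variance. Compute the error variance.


var_true = rxx * var_obs = 0.66 * 95.89 = 63.2874
var_error = var_obs - var_true
var_error = 95.89 - 63.2874
var_error = 32.6026

32.6026


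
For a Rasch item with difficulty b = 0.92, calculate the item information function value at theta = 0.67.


P = 1/(1+exp(-(0.67-0.92))) = 0.4378
I = P*(1-P) = 0.4378 * 0.5622
I = 0.2461

0.2461


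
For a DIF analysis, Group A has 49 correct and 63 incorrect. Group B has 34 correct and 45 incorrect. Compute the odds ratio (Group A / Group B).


Odds_A = 49/63 = 0.7778
Odds_B = 34/45 = 0.7556
OR = Odds_A / Odds_B = 0.7778 / 0.7556
Exactly, OR = (49 * 45) / (63 * 34) = 2205 / 2142
OR = 1.0294

1.0294


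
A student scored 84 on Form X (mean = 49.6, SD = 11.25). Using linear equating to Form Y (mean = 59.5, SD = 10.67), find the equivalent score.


slope = SD_Y / SD_X = 10.67 / 11.25 ~ 0.9484
intercept = mean_Y - slope * mean_X = 59.5 - (10.67 / 11.25) * 49.6 ~ 12.4572
Y = slope * X + intercept. To avoid rounding drift from the rounded slope/intercept, evaluate the equivalent form Y = mean_Y + SD_Y * (X - mean_X) / SD_X at full precision:
Y = 59.5 + 10.67 * (84 - 49.6) / 11.25
Y = 59.5 + 10.67 * 34.4 / 11.25
Y = 59.5 + 367.048 / 11.25
Y = 59.5 + 32.6265
Y = 92.1265

92.1265


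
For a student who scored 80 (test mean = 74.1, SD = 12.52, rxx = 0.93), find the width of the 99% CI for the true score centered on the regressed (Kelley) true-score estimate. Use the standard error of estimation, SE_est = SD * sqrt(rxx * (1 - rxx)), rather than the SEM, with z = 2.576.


True score estimate = 0.93*80 + 0.07*74.1 = 79.587
SE_est = SD * sqrt(rxx * (1 - rxx)) = 12.52 * sqrt(0.93 * 0.07) = 12.52 * sqrt(0.0651) = 3.194441
CI = T_est +/- z * SE_est, so width = 2 * z * SE_est = 2 * 2.576 * 3.194441
Width = 16.4578

16.4578


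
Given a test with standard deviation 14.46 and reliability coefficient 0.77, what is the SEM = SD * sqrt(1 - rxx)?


SEM = SD * sqrt(1 - rxx)
SEM = 14.46 * sqrt(1 - 0.77)
SEM = 14.46 * sqrt(0.23) = 14.46 * 0.479583
SEM = 6.9348

6.9348


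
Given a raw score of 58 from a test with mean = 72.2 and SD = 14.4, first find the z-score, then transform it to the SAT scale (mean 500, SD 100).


z = (X - mean) / SD = (58 - 72.2) / 14.4
z = -14.2 / 14.4
z = -0.9861
SAT-scale = SAT = 500 + 100z
Carry z at full precision (z = -14.2 / 14.4) into the conversion:
SAT-scale = 500 + 100 * (-14.2 / 14.4) = 500 + -1420 / 14.4
SAT-scale = 500 + -98.6111
SAT-scale = 401.3889

401.3889


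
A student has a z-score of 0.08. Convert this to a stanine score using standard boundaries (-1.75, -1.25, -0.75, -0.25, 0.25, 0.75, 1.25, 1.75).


Stanine boundaries: [-1.75, -1.25, -0.75, -0.25, 0.25, 0.75, 1.25, 1.75]
z = 0.08
Check each boundary:
  z >= -1.75 -> could be stanine 2
  z >= -1.25 -> could be stanine 3
  z >= -0.75 -> could be stanine 4
  z >= -0.25 -> could be stanine 5
  z < 0.25
  z < 0.75
  z < 1.25
  z < 1.75
Highest qualifying boundary gives stanine = 5

5


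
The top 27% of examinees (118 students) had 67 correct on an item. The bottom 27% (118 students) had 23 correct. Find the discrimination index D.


p_upper = 67/118 = 0.5678
p_lower = 23/118 = 0.1949
D = 0.5678 - 0.1949 = 0.3729

0.3729


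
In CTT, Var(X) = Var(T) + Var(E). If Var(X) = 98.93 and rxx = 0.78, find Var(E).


var_true = rxx * var_obs = 0.78 * 98.93 = 77.1654
var_error = var_obs - var_true
var_error = 98.93 - 77.1654
var_error = 21.7646

21.7646


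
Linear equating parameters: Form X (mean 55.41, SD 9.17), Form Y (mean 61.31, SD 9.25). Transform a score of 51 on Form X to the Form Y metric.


slope = SD_Y / SD_X = 9.25 / 9.17 ~ 1.0087
intercept = mean_Y - slope * mean_X = 61.31 - (9.25 / 9.17) * 55.41 ~ 5.4166
Y = slope * X + intercept. To avoid rounding drift from the rounded slope/intercept, evaluate the equivalent form Y = mean_Y + SD_Y * (X - mean_X) / SD_X at full precision:
Y = 61.31 + 9.25 * (51 - 55.41) / 9.17
Y = 61.31 - 9.25 * 4.41 / 9.17
Y = 61.31 - 40.7925 / 9.17
Y = 61.31 - 4.4485
Y = 56.8615

56.8615


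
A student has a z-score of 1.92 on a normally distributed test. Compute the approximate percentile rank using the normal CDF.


CDF(z) = 0.5 * (1 + erf(z/sqrt(2)))
erf(1.3576) = 0.9451
CDF = 0.9726
Percentile rank = 0.9726 * 100 = 97.26

97.26


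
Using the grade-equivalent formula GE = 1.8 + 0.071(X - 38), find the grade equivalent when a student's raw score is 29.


raw - median = 29 - 38 = -9
slope * diff = 0.071 * -9 = -0.639
GE = 1.8 + -0.639
GE = 1.161

1.161


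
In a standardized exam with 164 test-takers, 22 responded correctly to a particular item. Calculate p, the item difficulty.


Item difficulty p = number correct / total examinees
p = 22 / 164
p = 0.1341

0.1341


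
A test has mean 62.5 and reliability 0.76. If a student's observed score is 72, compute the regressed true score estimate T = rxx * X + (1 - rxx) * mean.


T_est = rxx * X + (1 - rxx) * mean
T_est = 0.76 * 72 + 0.24 * 62.5
T_est = 54.72 + 15.0
T_est = 69.72

69.72


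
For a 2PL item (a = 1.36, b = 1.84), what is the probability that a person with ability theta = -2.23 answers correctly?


a*(theta - b) = 1.36 * (-2.23 - 1.84) = -5.5352
exp(--5.5352) = 253.4585
P = 1 / (1 + 253.4585)
P = 0.0039

0.0039


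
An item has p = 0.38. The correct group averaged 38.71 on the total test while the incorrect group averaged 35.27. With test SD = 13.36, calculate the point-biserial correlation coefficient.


q = 1 - p = 0.62
rpb = ((M1 - M0) / SD) * sqrt(p * q)
rpb = ((38.71 - 35.27) / 13.36) * sqrt(0.38 * 0.62)
rpb = 0.125

0.125


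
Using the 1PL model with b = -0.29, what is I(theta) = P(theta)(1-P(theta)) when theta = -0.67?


P = 1/(1+exp(-(-0.67--0.29))) = 0.4061
I = P*(1-P) = 0.4061 * 0.5939
I = 0.2412

0.2412


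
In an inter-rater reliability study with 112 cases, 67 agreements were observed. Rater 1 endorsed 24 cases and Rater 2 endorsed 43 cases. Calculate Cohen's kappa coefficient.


P_o = 67/112 = 0.598214
P_e = (24*43 + 88*69) / 12544 = 0.566327
kappa = (P_o - P_e) / (1 - P_e)
kappa = (0.598214 - 0.566327) / (1 - 0.566327)
kappa = 0.0735

0.0735


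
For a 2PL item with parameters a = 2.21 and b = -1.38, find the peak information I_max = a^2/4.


For 2PL, max info at theta = b = -1.38
I_max = a^2 / 4 = 2.21^2 / 4
= 4.8841 / 4
I_max = 1.221

1.221


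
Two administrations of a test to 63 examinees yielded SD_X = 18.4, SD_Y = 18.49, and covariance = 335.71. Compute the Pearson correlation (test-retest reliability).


r = cov(X,Y) / (SD_X * SD_Y)
r = 335.71 / (18.4 * 18.49)
r = 335.71 / 340.216
r = 0.9868

0.9868


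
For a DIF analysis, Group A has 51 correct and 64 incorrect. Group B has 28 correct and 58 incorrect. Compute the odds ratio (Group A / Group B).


Odds_A = 51/64 = 0.7969
Odds_B = 28/58 = 0.4828
OR = Odds_A / Odds_B = 0.7969 / 0.4828
Exactly, OR = (51 * 58) / (64 * 28) = 2958 / 1792
OR = 1.6507

1.6507


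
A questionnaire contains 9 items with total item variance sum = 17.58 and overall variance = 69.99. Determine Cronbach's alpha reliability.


alpha = (k/(k-1)) * (1 - sum(si^2)/s_total^2)
= (9/8) * (1 - 17.58/69.99)
alpha = 0.8424

0.8424


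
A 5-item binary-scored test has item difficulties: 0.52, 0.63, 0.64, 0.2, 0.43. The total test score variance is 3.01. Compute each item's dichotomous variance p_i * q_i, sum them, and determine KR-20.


For each item, compute p_i * q_i:
  Item 1: 0.52 * 0.48 = 0.2496
  Item 2: 0.63 * 0.37 = 0.2331
  Item 3: 0.64 * 0.36 = 0.2304
  Item 4: 0.2 * 0.8 = 0.16
  Item 5: 0.43 * 0.57 = 0.2451
Sum(p_i * q_i) = 0.2496 + 0.2331 + 0.2304 + 0.16 + 0.2451 = 1.1182
KR-20 = (k/(k-1)) * (1 - Sum(p_i*q_i) / Var_total)
= (5/4) * (1 - 1.1182/3.01)
= 1.25 * 0.6285
KR-20 = 0.7856

0.7856


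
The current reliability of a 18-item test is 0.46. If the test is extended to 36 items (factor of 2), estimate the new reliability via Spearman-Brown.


r_new = (n * rxx) / (1 + (n-1) * rxx)
r_new = (2 * 0.46) / (1 + 1 * 0.46)
r_new = 0.92 / 1.46
r_new = 0.6301

0.6301


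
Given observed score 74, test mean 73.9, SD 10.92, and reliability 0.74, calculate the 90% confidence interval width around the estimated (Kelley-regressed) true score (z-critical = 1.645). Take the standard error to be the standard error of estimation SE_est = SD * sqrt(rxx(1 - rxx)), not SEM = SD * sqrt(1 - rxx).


True score estimate = 0.74*74 + 0.26*73.9 = 73.974
SE_est = SD * sqrt(rxx * (1 - rxx)) = 10.92 * sqrt(0.74 * 0.26) = 10.92 * sqrt(0.1924) = 4.789886
CI = T_est +/- z * SE_est, so width = 2 * z * SE_est = 2 * 1.645 * 4.789886
Width = 15.7587

15.7587


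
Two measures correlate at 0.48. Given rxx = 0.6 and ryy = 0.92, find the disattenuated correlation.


r_corrected = rxy / sqrt(rxx * ryy)
= 0.48 / sqrt(0.6 * 0.92)
= 0.48 / sqrt(0.552)
= 0.48 / 0.742967
r_corrected = 0.6461

0.6461


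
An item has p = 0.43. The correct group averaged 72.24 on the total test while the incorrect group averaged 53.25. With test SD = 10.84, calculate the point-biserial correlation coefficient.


q = 1 - p = 0.57
rpb = ((M1 - M0) / SD) * sqrt(p * q)
rpb = ((72.24 - 53.25) / 10.84) * sqrt(0.43 * 0.57)
rpb = 0.8673

0.8673


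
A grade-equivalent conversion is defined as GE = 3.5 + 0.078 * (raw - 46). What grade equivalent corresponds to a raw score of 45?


raw - median = 45 - 46 = -1
slope * diff = 0.078 * -1 = -0.078
GE = 3.5 + -0.078
GE = 3.422

3.422


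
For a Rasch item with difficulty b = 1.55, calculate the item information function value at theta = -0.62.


P = 1/(1+exp(-(-0.62-1.55))) = 0.1025
I = P*(1-P) = 0.1025 * 0.8975
I = 0.092

0.092


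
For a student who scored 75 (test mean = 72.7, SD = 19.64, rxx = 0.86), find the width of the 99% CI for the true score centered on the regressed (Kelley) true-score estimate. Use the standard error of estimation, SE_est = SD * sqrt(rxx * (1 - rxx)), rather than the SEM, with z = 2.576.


True score estimate = 0.86*75 + 0.14*72.7 = 74.678
SE_est = SD * sqrt(rxx * (1 - rxx)) = 19.64 * sqrt(0.86 * 0.14) = 19.64 * sqrt(0.1204) = 6.814825
CI = T_est +/- z * SE_est, so width = 2 * z * SE_est = 2 * 2.576 * 6.814825
Width = 35.11

35.11


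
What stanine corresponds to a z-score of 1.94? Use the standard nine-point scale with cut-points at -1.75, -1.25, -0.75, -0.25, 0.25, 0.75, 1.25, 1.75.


Stanine boundaries: [-1.75, -1.25, -0.75, -0.25, 0.25, 0.75, 1.25, 1.75]
z = 1.94
Check each boundary:
  z >= -1.75 -> could be stanine 2
  z >= -1.25 -> could be stanine 3
  z >= -0.75 -> could be stanine 4
  z >= -0.25 -> could be stanine 5
  z >= 0.25 -> could be stanine 6
  z >= 0.75 -> could be stanine 7
  z >= 1.25 -> could be stanine 8
  z >= 1.75 -> could be stanine 9
Highest qualifying boundary gives stanine = 9

9


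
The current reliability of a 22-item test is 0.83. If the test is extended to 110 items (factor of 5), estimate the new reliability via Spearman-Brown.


r_new = (n * rxx) / (1 + (n-1) * rxx)
r_new = (5 * 0.83) / (1 + 4 * 0.83)
r_new = 4.15 / 4.32
r_new = 0.9606

0.9606


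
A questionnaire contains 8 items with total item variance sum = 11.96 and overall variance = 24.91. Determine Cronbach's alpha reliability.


alpha = (k/(k-1)) * (1 - sum(si^2)/s_total^2)
= (8/7) * (1 - 11.96/24.91)
alpha = 0.5941

0.5941


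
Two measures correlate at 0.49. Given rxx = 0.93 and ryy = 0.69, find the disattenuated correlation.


r_corrected = rxy / sqrt(rxx * ryy)
= 0.49 / sqrt(0.93 * 0.69)
= 0.49 / sqrt(0.6417)
= 0.49 / 0.801062
r_corrected = 0.6117

0.6117


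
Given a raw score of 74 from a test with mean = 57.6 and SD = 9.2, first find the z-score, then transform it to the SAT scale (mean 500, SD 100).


z = (X - mean) / SD = (74 - 57.6) / 9.2
z = 16.4 / 9.2
z = 1.7826
SAT-scale = SAT = 500 + 100z
Carry z at full precision (z = 16.4 / 9.2) into the conversion:
SAT-scale = 500 + 100 * (16.4 / 9.2) = 500 + 1640 / 9.2
SAT-scale = 500 + 178.2609
SAT-scale = 678.2609

678.2609


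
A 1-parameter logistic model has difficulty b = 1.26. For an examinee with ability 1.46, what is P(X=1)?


theta - b = 1.46 - 1.26 = 0.2
exp(-(theta - b)) = exp(-0.2) = 0.8187
P = 1 / (1 + 0.8187)
P = 0.5498

0.5498


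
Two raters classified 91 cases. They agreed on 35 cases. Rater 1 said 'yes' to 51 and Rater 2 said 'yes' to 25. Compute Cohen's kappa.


P_o = 35/91 = 0.384615
P_e = (51*25 + 40*66) / 8281 = 0.472769
kappa = (P_o - P_e) / (1 - P_e)
kappa = (0.384615 - 0.472769) / (1 - 0.472769)
kappa = -0.1672

-0.1672


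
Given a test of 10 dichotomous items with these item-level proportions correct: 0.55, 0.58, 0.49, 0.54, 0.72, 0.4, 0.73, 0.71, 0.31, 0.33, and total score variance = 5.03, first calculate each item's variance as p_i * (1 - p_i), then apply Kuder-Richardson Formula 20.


For each item, compute p_i * q_i:
  Item 1: 0.55 * 0.45 = 0.2475
  Item 2: 0.58 * 0.42 = 0.2436
  Item 3: 0.49 * 0.51 = 0.2499
  Item 4: 0.54 * 0.46 = 0.2484
  Item 5: 0.72 * 0.28 = 0.2016
  Item 6: 0.4 * 0.6 = 0.24
  Item 7: 0.73 * 0.27 = 0.1971
  Item 8: 0.71 * 0.29 = 0.2059
  Item 9: 0.31 * 0.69 = 0.2139
  Item 10: 0.33 * 0.67 = 0.2211
Sum(p_i * q_i) = 0.2475 + 0.2436 + 0.2499 + 0.2484 + 0.2016 + 0.24 + 0.1971 + 0.2059 + 0.2139 + 0.2211 = 2.269
KR-20 = (k/(k-1)) * (1 - Sum(p_i*q_i) / Var_total)
= (10/9) * (1 - 2.269/5.03)
= 1.1111 * 0.5489
KR-20 = 0.6099

0.6099


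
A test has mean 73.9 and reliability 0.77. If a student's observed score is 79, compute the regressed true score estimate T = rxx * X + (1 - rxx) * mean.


T_est = rxx * X + (1 - rxx) * mean
T_est = 0.77 * 79 + 0.23 * 73.9
T_est = 60.83 + 16.997
T_est = 77.827

77.827


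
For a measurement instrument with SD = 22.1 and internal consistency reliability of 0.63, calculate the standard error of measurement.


SEM = SD * sqrt(1 - rxx)
SEM = 22.1 * sqrt(1 - 0.63)
SEM = 22.1 * sqrt(0.37) = 22.1 * 0.608276
SEM = 13.4429

13.4429


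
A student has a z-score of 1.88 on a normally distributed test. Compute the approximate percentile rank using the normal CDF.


CDF(z) = 0.5 * (1 + erf(z/sqrt(2)))
erf(1.3294) = 0.9399
CDF = 0.9699
Percentile rank = 0.9699 * 100 = 96.99

96.99


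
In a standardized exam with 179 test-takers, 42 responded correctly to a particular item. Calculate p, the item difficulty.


Item difficulty p = number correct / total examinees
p = 42 / 179
p = 0.2346

0.2346


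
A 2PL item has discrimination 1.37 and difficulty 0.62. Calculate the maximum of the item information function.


For 2PL, max info at theta = b = 0.62
I_max = a^2 / 4 = 1.37^2 / 4
= 1.8769 / 4
I_max = 0.4692

0.4692


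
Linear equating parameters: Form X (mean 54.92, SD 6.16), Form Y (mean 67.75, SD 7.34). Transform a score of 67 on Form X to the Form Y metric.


slope = SD_Y / SD_X = 7.34 / 6.16 ~ 1.1916
intercept = mean_Y - slope * mean_X = 67.75 - (7.34 / 6.16) * 54.92 ~ 2.3096
Y = slope * X + intercept. To avoid rounding drift from the rounded slope/intercept, evaluate the equivalent form Y = mean_Y + SD_Y * (X - mean_X) / SD_X at full precision:
Y = 67.75 + 7.34 * (67 - 54.92) / 6.16
Y = 67.75 + 7.34 * 12.08 / 6.16
Y = 67.75 + 88.6672 / 6.16
Y = 67.75 + 14.394
Y = 82.144

82.144


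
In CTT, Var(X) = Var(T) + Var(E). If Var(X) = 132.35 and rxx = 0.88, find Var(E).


var_true = rxx * var_obs = 0.88 * 132.35 = 116.468
var_error = var_obs - var_true
var_error = 132.35 - 116.468
var_error = 15.882

15.882


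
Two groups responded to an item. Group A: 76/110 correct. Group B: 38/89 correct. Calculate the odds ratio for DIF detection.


Odds_A = 76/34 = 2.2353
Odds_B = 38/51 = 0.7451
OR = Odds_A / Odds_B = 2.2353 / 0.7451
Exactly, OR = (76 * 51) / (34 * 38) = 3876 / 1292
OR = 3.0

3.0


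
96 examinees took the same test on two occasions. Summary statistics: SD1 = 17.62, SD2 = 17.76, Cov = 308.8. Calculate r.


r = cov(X,Y) / (SD_X * SD_Y)
r = 308.8 / (17.62 * 17.76)
r = 308.8 / 312.9312
r = 0.9868

0.9868


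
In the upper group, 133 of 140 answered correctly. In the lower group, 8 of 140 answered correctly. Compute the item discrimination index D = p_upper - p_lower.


p_upper = 133/140 = 0.95
p_lower = 8/140 = 0.0571
D = 0.95 - 0.0571 = 0.8929

0.8929


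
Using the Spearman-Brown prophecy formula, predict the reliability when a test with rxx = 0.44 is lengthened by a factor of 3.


r_new = (n * rxx) / (1 + (n-1) * rxx)
r_new = (3 * 0.44) / (1 + 2 * 0.44)
r_new = 1.32 / 1.88
r_new = 0.7021

0.7021


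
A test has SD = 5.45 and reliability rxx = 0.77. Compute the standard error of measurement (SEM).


SEM = SD * sqrt(1 - rxx)
SEM = 5.45 * sqrt(1 - 0.77)
SEM = 5.45 * sqrt(0.23) = 5.45 * 0.479583
SEM = 2.6137

2.6137


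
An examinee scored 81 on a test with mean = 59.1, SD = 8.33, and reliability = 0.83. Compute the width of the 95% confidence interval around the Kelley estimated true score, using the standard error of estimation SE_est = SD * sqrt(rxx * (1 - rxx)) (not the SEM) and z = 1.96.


True score estimate = 0.83*81 + 0.17*59.1 = 77.277
SE_est = SD * sqrt(rxx * (1 - rxx)) = 8.33 * sqrt(0.83 * 0.17) = 8.33 * sqrt(0.1411) = 3.129021
CI = T_est +/- z * SE_est, so width = 2 * z * SE_est = 2 * 1.96 * 3.129021
Width = 12.2658

12.2658


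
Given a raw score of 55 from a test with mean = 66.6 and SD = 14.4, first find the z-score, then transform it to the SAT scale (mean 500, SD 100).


z = (X - mean) / SD = (55 - 66.6) / 14.4
z = -11.6 / 14.4
z = -0.8056
SAT-scale = SAT = 500 + 100z
Carry z at full precision (z = -11.6 / 14.4) into the conversion:
SAT-scale = 500 + 100 * (-11.6 / 14.4) = 500 + -1160 / 14.4
SAT-scale = 500 + -80.5556
SAT-scale = 419.4444

419.4444


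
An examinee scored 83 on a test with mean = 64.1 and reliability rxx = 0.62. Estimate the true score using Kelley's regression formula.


T_est = rxx * X + (1 - rxx) * mean
T_est = 0.62 * 83 + 0.38 * 64.1
T_est = 51.46 + 24.358
T_est = 75.818

75.818


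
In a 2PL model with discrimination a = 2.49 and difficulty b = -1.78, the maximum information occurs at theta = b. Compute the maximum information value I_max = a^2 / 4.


For 2PL, max info at theta = b = -1.78
I_max = a^2 / 4 = 2.49^2 / 4
= 6.2001 / 4
I_max = 1.55

1.55


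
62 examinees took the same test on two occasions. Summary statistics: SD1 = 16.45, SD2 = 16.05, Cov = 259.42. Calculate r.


r = cov(X,Y) / (SD_X * SD_Y)
r = 259.42 / (16.45 * 16.05)
r = 259.42 / 264.0225
r = 0.9826

0.9826


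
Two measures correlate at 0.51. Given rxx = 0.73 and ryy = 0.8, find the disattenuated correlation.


r_corrected = rxy / sqrt(rxx * ryy)
= 0.51 / sqrt(0.73 * 0.8)
= 0.51 / sqrt(0.584)
= 0.51 / 0.764199
r_corrected = 0.6674

0.6674


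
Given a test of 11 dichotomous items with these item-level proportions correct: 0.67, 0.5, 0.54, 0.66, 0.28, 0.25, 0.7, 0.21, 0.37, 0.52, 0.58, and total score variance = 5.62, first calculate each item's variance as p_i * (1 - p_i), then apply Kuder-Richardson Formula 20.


For each item, compute p_i * q_i:
  Item 1: 0.67 * 0.33 = 0.2211
  Item 2: 0.5 * 0.5 = 0.25
  Item 3: 0.54 * 0.46 = 0.2484
  Item 4: 0.66 * 0.34 = 0.2244
  Item 5: 0.28 * 0.72 = 0.2016
  Item 6: 0.25 * 0.75 = 0.1875
  Item 7: 0.7 * 0.3 = 0.21
  Item 8: 0.21 * 0.79 = 0.1659
  Item 9: 0.37 * 0.63 = 0.2331
  Item 10: 0.52 * 0.48 = 0.2496
  Item 11: 0.58 * 0.42 = 0.2436
Sum(p_i * q_i) = 0.2211 + 0.25 + 0.2484 + 0.2244 + 0.2016 + 0.1875 + 0.21 + 0.1659 + 0.2331 + 0.2496 + 0.2436 = 2.4352
KR-20 = (k/(k-1)) * (1 - Sum(p_i*q_i) / Var_total)
= (11/10) * (1 - 2.4352/5.62)
= 1.1 * 0.5667
KR-20 = 0.6234

0.6234


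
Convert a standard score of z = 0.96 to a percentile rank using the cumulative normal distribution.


CDF(z) = 0.5 * (1 + erf(z/sqrt(2)))
erf(0.6788) = 0.6629
CDF = 0.8315
Percentile rank = 0.8315 * 100 = 83.15

83.15


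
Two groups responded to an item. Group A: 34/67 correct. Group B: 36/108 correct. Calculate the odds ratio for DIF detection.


Odds_A = 34/33 = 1.0303
Odds_B = 36/72 = 0.5
OR = Odds_A / Odds_B = 1.0303 / 0.5
Exactly, OR = (34 * 72) / (33 * 36) = 2448 / 1188
OR = 2.0606

2.0606


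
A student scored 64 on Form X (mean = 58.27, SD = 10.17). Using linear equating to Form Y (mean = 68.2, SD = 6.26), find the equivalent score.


slope = SD_Y / SD_X = 6.26 / 10.17 ~ 0.6155
intercept = mean_Y - slope * mean_X = 68.2 - (6.26 / 10.17) * 58.27 ~ 32.3327
Y = slope * X + intercept. To avoid rounding drift from the rounded slope/intercept, evaluate the equivalent form Y = mean_Y + SD_Y * (X - mean_X) / SD_X at full precision:
Y = 68.2 + 6.26 * (64 - 58.27) / 10.17
Y = 68.2 + 6.26 * 5.73 / 10.17
Y = 68.2 + 35.8698 / 10.17
Y = 68.2 + 3.527
Y = 71.727

71.727


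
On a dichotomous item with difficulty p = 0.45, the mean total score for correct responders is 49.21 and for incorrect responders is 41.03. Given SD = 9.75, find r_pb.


q = 1 - p = 0.55
rpb = ((M1 - M0) / SD) * sqrt(p * q)
rpb = ((49.21 - 41.03) / 9.75) * sqrt(0.45 * 0.55)
rpb = 0.4174

0.4174


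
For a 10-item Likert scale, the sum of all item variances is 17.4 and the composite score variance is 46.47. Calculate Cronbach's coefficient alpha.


alpha = (k/(k-1)) * (1 - sum(si^2)/s_total^2)
= (10/9) * (1 - 17.4/46.47)
alpha = 0.6951

0.6951


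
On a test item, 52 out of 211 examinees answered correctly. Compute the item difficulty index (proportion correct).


Item difficulty p = number correct / total examinees
p = 52 / 211
p = 0.2464

0.2464


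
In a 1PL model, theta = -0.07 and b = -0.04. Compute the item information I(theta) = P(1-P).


P = 1/(1+exp(-(-0.07--0.04))) = 0.4925
I = P*(1-P) = 0.4925 * 0.5075
I = 0.2499

0.2499


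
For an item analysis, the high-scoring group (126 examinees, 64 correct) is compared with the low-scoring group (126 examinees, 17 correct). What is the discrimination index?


p_upper = 64/126 = 0.5079
p_lower = 17/126 = 0.1349
D = 0.5079 - 0.1349 = 0.373

0.373


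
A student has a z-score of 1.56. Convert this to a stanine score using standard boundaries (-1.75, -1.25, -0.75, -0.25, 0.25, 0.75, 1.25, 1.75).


Stanine boundaries: [-1.75, -1.25, -0.75, -0.25, 0.25, 0.75, 1.25, 1.75]
z = 1.56
Check each boundary:
  z >= -1.75 -> could be stanine 2
  z >= -1.25 -> could be stanine 3
  z >= -0.75 -> could be stanine 4
  z >= -0.25 -> could be stanine 5
  z >= 0.25 -> could be stanine 6
  z >= 0.75 -> could be stanine 7
  z >= 1.25 -> could be stanine 8
  z < 1.75
Highest qualifying boundary gives stanine = 8

8


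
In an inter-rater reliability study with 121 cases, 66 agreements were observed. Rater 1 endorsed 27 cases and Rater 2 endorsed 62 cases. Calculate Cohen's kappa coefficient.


P_o = 66/121 = 0.545455
P_e = (27*62 + 94*59) / 14641 = 0.493136
kappa = (P_o - P_e) / (1 - P_e)
kappa = (0.545455 - 0.493136) / (1 - 0.493136)
kappa = 0.1032

0.1032


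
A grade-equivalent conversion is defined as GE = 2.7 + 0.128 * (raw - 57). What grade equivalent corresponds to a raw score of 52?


raw - median = 52 - 57 = -5
slope * diff = 0.128 * -5 = -0.64
GE = 2.7 + -0.64
GE = 2.06

2.06


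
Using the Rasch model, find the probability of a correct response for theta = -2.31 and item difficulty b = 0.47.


theta - b = -2.31 - 0.47 = -2.78
exp(-(theta - b)) = exp(2.78) = 16.119
P = 1 / (1 + 16.119)
P = 0.0584

0.0584


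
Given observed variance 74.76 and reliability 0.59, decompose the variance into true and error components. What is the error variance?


var_true = rxx * var_obs = 0.59 * 74.76 = 44.1084
var_error = var_obs - var_true
var_error = 74.76 - 44.1084
var_error = 30.6516

30.6516


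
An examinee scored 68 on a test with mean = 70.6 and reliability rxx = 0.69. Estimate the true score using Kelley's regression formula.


T_est = rxx * X + (1 - rxx) * mean
T_est = 0.69 * 68 + 0.31 * 70.6
T_est = 46.92 + 21.886
T_est = 68.806

68.806


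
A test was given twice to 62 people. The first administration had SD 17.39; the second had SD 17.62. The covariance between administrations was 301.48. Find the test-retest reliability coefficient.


r = cov(X,Y) / (SD_X * SD_Y)
r = 301.48 / (17.39 * 17.62)
r = 301.48 / 306.4118
r = 0.9839

0.9839


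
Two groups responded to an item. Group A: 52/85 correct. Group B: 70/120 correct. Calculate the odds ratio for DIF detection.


Odds_A = 52/33 = 1.5758
Odds_B = 70/50 = 1.4
OR = Odds_A / Odds_B = 1.5758 / 1.4
Exactly, OR = (52 * 50) / (33 * 70) = 2600 / 2310
OR = 1.1255

1.1255


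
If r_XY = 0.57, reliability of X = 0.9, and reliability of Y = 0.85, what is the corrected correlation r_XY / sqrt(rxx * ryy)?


r_corrected = rxy / sqrt(rxx * ryy)
= 0.57 / sqrt(0.9 * 0.85)
= 0.57 / sqrt(0.765)
= 0.57 / 0.874643
r_corrected = 0.6517

0.6517


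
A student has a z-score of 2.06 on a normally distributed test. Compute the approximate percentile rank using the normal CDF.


CDF(z) = 0.5 * (1 + erf(z/sqrt(2)))
erf(1.4566) = 0.9606
CDF = 0.9803
Percentile rank = 0.9803 * 100 = 98.03

98.03


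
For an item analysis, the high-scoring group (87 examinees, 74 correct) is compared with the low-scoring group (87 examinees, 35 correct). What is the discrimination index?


p_upper = 74/87 = 0.8506
p_lower = 35/87 = 0.4023
D = 0.8506 - 0.4023 = 0.4483

0.4483


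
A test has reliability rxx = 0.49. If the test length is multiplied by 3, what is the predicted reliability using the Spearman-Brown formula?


r_new = (n * rxx) / (1 + (n-1) * rxx)
r_new = (3 * 0.49) / (1 + 2 * 0.49)
r_new = 1.47 / 1.98
r_new = 0.7424

0.7424


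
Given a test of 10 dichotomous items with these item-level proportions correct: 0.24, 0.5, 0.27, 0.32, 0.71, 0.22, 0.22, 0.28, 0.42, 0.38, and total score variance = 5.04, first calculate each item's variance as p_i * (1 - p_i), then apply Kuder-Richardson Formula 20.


For each item, compute p_i * q_i:
  Item 1: 0.24 * 0.76 = 0.1824
  Item 2: 0.5 * 0.5 = 0.25
  Item 3: 0.27 * 0.73 = 0.1971
  Item 4: 0.32 * 0.68 = 0.2176
  Item 5: 0.71 * 0.29 = 0.2059
  Item 6: 0.22 * 0.78 = 0.1716
  Item 7: 0.22 * 0.78 = 0.1716
  Item 8: 0.28 * 0.72 = 0.2016
  Item 9: 0.42 * 0.58 = 0.2436
  Item 10: 0.38 * 0.62 = 0.2356
Sum(p_i * q_i) = 0.1824 + 0.25 + 0.1971 + 0.2176 + 0.2059 + 0.1716 + 0.1716 + 0.2016 + 0.2436 + 0.2356 = 2.077
KR-20 = (k/(k-1)) * (1 - Sum(p_i*q_i) / Var_total)
= (10/9) * (1 - 2.077/5.04)
= 1.1111 * 0.5879
KR-20 = 0.6532

0.6532


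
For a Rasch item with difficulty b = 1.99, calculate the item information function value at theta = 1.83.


P = 1/(1+exp(-(1.83-1.99))) = 0.4601
I = P*(1-P) = 0.4601 * 0.5399
I = 0.2484

0.2484


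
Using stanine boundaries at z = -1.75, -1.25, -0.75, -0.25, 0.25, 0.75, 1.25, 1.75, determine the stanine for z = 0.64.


Stanine boundaries: [-1.75, -1.25, -0.75, -0.25, 0.25, 0.75, 1.25, 1.75]
z = 0.64
Check each boundary:
  z >= -1.75 -> could be stanine 2
  z >= -1.25 -> could be stanine 3
  z >= -0.75 -> could be stanine 4
  z >= -0.25 -> could be stanine 5
  z >= 0.25 -> could be stanine 6
  z < 0.75
  z < 1.25
  z < 1.75
Highest qualifying boundary gives stanine = 6

6
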